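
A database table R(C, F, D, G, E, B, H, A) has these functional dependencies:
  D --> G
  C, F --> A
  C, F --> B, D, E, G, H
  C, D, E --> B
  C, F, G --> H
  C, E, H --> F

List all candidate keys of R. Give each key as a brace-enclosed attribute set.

{C, E, H}, {C, F}

No FD produces {C}, so it must be in every candidate key.
{C, F}⁺ = {A, B, C, D, E, F, G, H}, which is every attribute, so {C, F} is a candidate key.
{C, E, H}⁺ = {A, B, C, D, E, F, G, H}, which is every attribute, so {C, E, H} is a candidate key.
No proper subset of any of these is a key, and no other minimal superkey exists.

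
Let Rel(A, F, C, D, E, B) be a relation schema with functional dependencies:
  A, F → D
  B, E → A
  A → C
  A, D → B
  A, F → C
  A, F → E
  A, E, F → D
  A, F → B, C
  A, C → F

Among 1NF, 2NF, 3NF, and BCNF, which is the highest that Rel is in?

BCNF

Candidate keys: {A}, {B, E}. Prime attributes: {A, B, E}.
Every FD has a superkey on the left, so the relation is in BCNF.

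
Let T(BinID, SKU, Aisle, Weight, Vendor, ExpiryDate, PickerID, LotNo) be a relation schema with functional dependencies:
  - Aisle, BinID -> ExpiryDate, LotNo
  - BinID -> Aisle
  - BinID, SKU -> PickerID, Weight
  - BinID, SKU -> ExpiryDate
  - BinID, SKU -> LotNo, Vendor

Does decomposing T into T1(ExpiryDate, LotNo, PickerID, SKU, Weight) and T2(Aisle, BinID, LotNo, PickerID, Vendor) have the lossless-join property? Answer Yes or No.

No

Common attributes: {LotNo, PickerID}; their closure is {LotNo, PickerID}.
The closure covers neither T1 nor T2 entirely; the join is not lossless.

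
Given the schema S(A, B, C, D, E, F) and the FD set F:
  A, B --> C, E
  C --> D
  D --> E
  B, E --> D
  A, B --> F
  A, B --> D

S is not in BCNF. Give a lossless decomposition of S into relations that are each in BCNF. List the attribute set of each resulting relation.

Candidate key of the original relation: {A, B}.
{A, B, C, D, E, F}: {C} determines {C, D, E} here but is not a superkey — split on C --> D, E, giving {C, D, E} and {A, B, C, F}.
{C, D, E}: {D} determines {D, E} here but is not a superkey — split on D --> E, giving {D, E} and {C, D}.
{D, E}: every determinant is a superkey — BCNF.
{C, D}: every determinant is a superkey — BCNF.
{A, B, C, F}: every determinant is a superkey — BCNF.

{A, B, C, F}; {C, D}; {D, E}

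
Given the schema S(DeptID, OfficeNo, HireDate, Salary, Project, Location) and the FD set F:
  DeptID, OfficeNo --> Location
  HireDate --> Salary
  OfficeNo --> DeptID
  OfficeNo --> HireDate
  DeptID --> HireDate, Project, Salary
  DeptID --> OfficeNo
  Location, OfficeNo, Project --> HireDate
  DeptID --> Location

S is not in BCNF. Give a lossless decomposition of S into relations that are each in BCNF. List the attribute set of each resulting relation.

Candidate keys of the original relation: {DeptID}, {OfficeNo}.
In {DeptID, HireDate, Location, OfficeNo, Project, Salary}, {HireDate} is not a superkey ({HireDate}⁺ restricted to this set is {HireDate, Salary}), so split on HireDate --> Salary into {HireDate, Salary} and {DeptID, HireDate, Location, OfficeNo, Project}.
{HireDate, Salary} is in BCNF.
{DeptID, HireDate, Location, OfficeNo, Project} is in BCNF.

{DeptID, HireDate, Location, OfficeNo, Project}; {HireDate, Salary}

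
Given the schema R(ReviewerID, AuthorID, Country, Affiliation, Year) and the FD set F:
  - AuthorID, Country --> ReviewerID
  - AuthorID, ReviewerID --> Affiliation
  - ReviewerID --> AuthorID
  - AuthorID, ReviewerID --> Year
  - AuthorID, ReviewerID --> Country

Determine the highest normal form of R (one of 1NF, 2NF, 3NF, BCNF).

Candidate keys: {AuthorID, Country}, {ReviewerID}. Prime attributes: {AuthorID, Country, ReviewerID}.
Each dependency's left side is a superkey — BCNF holds.

BCNF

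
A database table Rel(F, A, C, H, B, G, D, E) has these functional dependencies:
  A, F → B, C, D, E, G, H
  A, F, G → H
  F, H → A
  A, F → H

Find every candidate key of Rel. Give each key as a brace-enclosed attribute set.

{A, F}, {F, H}

Attributes never on any right-hand side: {F} — every candidate key must contain it.
{A, F} is a candidate key since {A, F}⁺ = {A, B, C, D, E, F, G, H} covers every attribute.
{F, H} is a candidate key since {F, H}⁺ = {A, B, C, D, E, F, G, H} covers every attribute.
Any other superkey properly contains one of these, so there are no further candidate keys.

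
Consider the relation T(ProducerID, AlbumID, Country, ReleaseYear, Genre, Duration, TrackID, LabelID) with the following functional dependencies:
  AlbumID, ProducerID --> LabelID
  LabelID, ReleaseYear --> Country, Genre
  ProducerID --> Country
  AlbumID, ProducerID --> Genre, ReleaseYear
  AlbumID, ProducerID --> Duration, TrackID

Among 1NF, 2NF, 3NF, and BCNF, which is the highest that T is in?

Candidate key: {AlbumID, ProducerID}. Prime attributes: {AlbumID, ProducerID}.
LabelID, ReleaseYear --> Country, Genre: {LabelID, ReleaseYear}⁺ = {Country, Genre, LabelID, ReleaseYear}, which is not all of the attributes, so the left side is not a superkey — BCNF is violated.
LabelID, ReleaseYear --> Country, Genre has non-prime {Country, Genre} on the right and a non-superkey on the left, so 3NF fails.
The proper key subset {ProducerID} of {AlbumID, ProducerID} determines non-prime {Country}, so the relation is not even in 2NF.

1NF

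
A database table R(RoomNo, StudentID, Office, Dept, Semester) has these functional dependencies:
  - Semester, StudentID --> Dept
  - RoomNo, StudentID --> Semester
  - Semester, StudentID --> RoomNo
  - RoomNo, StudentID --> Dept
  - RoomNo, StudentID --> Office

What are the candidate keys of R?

{StudentID} never appears on the right of any FD, so every key must include it.
{RoomNo, StudentID} is a candidate key since {RoomNo, StudentID}⁺ = {Dept, Office, RoomNo, Semester, StudentID} covers every attribute.
{Semester, StudentID} is a candidate key since {Semester, StudentID}⁺ = {Dept, Office, RoomNo, Semester, StudentID} covers every attribute.
These are minimal and exhaustive — every other superkey contains one of them.

{RoomNo, StudentID}, {Semester, StudentID}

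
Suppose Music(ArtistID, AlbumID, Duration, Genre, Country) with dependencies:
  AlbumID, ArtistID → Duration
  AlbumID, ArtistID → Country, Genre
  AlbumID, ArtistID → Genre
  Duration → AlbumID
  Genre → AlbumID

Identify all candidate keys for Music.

{AlbumID, ArtistID}, {ArtistID, Duration}, {ArtistID, Genre}

{ArtistID} never appears on the right of any FD, so every key must include it.
{AlbumID, ArtistID} is a candidate key since {AlbumID, ArtistID}⁺ = {AlbumID, ArtistID, Country, Duration, Genre} covers every attribute.
{ArtistID, Duration} is a candidate key since {ArtistID, Duration}⁺ = {AlbumID, ArtistID, Country, Duration, Genre} covers every attribute.
{ArtistID, Genre} is a candidate key since {ArtistID, Genre}⁺ = {AlbumID, ArtistID, Country, Duration, Genre} covers every attribute.
These are minimal and exhaustive — every other superkey contains one of them.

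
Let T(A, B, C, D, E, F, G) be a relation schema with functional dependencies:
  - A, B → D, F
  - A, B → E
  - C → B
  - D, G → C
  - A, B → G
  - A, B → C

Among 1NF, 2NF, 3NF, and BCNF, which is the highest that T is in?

3NF

Candidate keys: {A, B}, {A, C}, {A, D, G}. Prime attributes: {A, B, C, D, G}.
C → B breaks BCNF: {C}⁺ = {B, C}, so {C} is not a superkey.
But every attribute on its right side ({B}) is prime, and the same holds for every other non-superkey FD, so 3NF still holds.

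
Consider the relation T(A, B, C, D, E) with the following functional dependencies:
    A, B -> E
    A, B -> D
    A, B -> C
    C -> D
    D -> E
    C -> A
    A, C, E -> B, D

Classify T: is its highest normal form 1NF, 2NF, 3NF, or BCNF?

2NF

Candidate keys: {A, B}, {C}. Prime attributes: {A, B, C}.
D -> E breaks BCNF: {D}⁺ = {D, E}, so {D} is not a superkey.
Because {E} is non-prime and the left side of D -> E is not a superkey, the relation is not in 3NF.
Checking every proper subset of each key, none determines a non-prime attribute — 2NF is satisfied.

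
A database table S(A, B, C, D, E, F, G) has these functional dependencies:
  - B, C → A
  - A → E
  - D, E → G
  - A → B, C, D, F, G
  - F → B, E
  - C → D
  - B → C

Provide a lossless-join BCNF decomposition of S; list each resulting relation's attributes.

Candidate keys of the original relation: {A}, {B}, {F}.
Within {A, B, C, D, E, F, G}: {D, E}⁺ ∩ {A, B, C, D, E, F, G} = {D, E, G}, not the whole set, so D, E → G violates BCNF; decompose into {D, E, G} and {A, B, C, D, E, F}.
{D, E, G} has no BCNF violation.
Within {A, B, C, D, E, F}: {C}⁺ ∩ {A, B, C, D, E, F} = {C, D}, not the whole set, so C → D violates BCNF; decompose into {C, D} and {A, B, C, E, F}.
{C, D} has no BCNF violation.
{A, B, C, E, F} has no BCNF violation.

{A, B, C, E, F}; {C, D}; {D, E, G}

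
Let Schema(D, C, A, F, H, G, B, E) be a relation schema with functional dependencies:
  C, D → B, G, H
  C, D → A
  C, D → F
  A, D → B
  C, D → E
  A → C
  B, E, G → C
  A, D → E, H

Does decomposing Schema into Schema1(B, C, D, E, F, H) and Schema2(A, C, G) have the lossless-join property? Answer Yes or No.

No

The shared attributes are {C} and {C}⁺ = {C}.
Schema1 ⊄ {C} and Schema2 ⊄ {C}, so the split is lossy.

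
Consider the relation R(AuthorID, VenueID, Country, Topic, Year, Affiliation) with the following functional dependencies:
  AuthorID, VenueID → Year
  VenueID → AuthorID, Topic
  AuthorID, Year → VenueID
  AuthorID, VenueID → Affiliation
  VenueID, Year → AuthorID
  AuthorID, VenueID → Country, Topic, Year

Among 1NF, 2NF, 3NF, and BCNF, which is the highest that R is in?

Candidate keys: {AuthorID, Year}, {VenueID}. Prime attributes: {AuthorID, VenueID, Year}.
Each dependency's left side is a superkey — BCNF holds.

BCNF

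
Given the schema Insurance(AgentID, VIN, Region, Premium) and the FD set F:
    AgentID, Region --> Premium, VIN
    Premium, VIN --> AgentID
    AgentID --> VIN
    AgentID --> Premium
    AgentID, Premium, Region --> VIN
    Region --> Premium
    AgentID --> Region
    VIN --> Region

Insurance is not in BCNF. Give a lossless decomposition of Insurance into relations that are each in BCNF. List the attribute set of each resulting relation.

{AgentID, Region, VIN}; {Premium, Region}

Candidate keys of the original relation: {AgentID}, {VIN}.
Within {AgentID, Premium, Region, VIN}: {Region}⁺ ∩ {AgentID, Premium, Region, VIN} = {Premium, Region}, not the whole set, so Region --> Premium violates BCNF; decompose into {Premium, Region} and {AgentID, Region, VIN}.
{Premium, Region} has no BCNF violation.
{AgentID, Region, VIN} has no BCNF violation.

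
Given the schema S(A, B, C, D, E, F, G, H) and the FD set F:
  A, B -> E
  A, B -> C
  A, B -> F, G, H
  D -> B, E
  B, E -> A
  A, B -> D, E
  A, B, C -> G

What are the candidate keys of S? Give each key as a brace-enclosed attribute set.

{D}⁺ = {A, B, C, D, E, F, G, H} — all of the relation — so {D} is a candidate key.
{A, B}⁺ = {A, B, C, D, E, F, G, H} — all of the relation — so {A, B} is a candidate key.
{B, E}⁺ = {A, B, C, D, E, F, G, H} — all of the relation — so {B, E} is a candidate key.
Any other superkey properly contains one of these, so there are no further candidate keys.

{A, B}, {B, E}, {D}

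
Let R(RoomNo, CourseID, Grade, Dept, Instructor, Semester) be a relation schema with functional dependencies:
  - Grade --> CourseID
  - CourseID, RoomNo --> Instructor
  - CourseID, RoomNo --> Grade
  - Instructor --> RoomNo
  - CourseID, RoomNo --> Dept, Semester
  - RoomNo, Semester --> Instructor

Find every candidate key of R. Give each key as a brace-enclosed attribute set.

{CourseID, Instructor}⁺ = {CourseID, Dept, Grade, Instructor, RoomNo, Semester} — all of the relation — so {CourseID, Instructor} is a candidate key.
{CourseID, RoomNo}⁺ = {CourseID, Dept, Grade, Instructor, RoomNo, Semester} — all of the relation — so {CourseID, RoomNo} is a candidate key.
{Grade, Instructor}⁺ = {CourseID, Dept, Grade, Instructor, RoomNo, Semester} — all of the relation — so {Grade, Instructor} is a candidate key.
{Grade, RoomNo}⁺ = {CourseID, Dept, Grade, Instructor, RoomNo, Semester} — all of the relation — so {Grade, RoomNo} is a candidate key.
No proper subset of any of these is a key, and no other minimal superkey exists.

{CourseID, Instructor}, {CourseID, RoomNo}, {Grade, Instructor}, {Grade, RoomNo}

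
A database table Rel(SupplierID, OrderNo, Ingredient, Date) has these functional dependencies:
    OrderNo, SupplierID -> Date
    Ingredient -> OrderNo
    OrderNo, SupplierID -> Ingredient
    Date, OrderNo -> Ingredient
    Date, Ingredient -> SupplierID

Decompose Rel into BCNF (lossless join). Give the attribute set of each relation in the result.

{Date, Ingredient, SupplierID}; {Ingredient, OrderNo}

Candidate keys of the original relation: {Date, Ingredient}, {Date, OrderNo}, {Ingredient, SupplierID}, {OrderNo, SupplierID}.
Within {Date, Ingredient, OrderNo, SupplierID}: {Ingredient}⁺ ∩ {Date, Ingredient, OrderNo, SupplierID} = {Ingredient, OrderNo}, not the whole set, so Ingredient -> OrderNo violates BCNF; decompose into {Ingredient, OrderNo} and {Date, Ingredient, SupplierID}.
{Ingredient, OrderNo}: every determinant is a superkey — BCNF.
{Date, Ingredient, SupplierID}: every determinant is a superkey — BCNF.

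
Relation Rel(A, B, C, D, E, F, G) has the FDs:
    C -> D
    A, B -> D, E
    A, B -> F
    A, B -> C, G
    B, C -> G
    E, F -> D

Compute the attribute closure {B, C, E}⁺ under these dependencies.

{B, C, D, E, G}

Start with {B, C, E}.
C -> D applies; add {D} → now {B, C, D, E}.
B, C -> G applies; add {G} → now {B, C, D, E, G}.
No further FD applies.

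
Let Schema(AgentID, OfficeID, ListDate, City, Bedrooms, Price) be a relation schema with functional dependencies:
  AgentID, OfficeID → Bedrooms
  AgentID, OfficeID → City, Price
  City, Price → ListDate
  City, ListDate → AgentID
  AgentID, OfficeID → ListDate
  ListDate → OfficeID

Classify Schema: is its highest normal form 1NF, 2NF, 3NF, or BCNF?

3NF

Candidate keys: {AgentID, ListDate}, {AgentID, OfficeID}, {City, ListDate}, {City, Price}. Prime attributes: {AgentID, City, ListDate, OfficeID, Price}.
For ListDate → OfficeID we have {ListDate}⁺ = {ListDate, OfficeID}; {ListDate} is not a superkey, so BCNF fails.
Its right-hand attributes {OfficeID} are all prime, as are those of every other non-superkey FD — the relation is in 3NF.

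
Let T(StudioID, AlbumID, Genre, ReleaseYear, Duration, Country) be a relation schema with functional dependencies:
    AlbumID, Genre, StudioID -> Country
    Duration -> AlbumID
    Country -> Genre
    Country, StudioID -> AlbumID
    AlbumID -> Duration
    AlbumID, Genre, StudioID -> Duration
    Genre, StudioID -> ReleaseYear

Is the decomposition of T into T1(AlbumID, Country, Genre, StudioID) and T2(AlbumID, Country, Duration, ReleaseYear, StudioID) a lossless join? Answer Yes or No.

Yes

The shared attributes are {AlbumID, Country, StudioID} and {AlbumID, Country, StudioID}⁺ = {AlbumID, Country, Duration, Genre, ReleaseYear, StudioID}.
This includes all of T1, so the common attributes are a superkey of T1 — the join is lossless.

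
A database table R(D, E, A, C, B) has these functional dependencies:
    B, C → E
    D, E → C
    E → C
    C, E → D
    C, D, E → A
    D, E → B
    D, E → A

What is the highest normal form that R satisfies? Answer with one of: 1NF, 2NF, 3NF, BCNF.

BCNF

Candidate keys: {B, C}, {E}. Prime attributes: {B, C, E}.
The left-hand side of every FD is a superkey, so BCNF is satisfied.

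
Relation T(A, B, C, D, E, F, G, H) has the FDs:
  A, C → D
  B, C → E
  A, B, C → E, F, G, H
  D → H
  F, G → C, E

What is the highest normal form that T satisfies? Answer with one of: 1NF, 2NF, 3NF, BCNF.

1NF

Candidate keys: {A, B, C}, {A, B, F, G}. Prime attributes: {A, B, C, F, G}.
A, C → D breaks BCNF: {A, C}⁺ = {A, C, D, H}, so {A, C} is not a superkey.
A, C → D determines the non-prime attribute {D} from a non-superkey — 3NF is violated.
Since {A, C} ⊂ {A, B, C} and {A, C}⁺ ⊇ {D, H} with {D, H} non-prime, there is a partial dependency; 2NF fails.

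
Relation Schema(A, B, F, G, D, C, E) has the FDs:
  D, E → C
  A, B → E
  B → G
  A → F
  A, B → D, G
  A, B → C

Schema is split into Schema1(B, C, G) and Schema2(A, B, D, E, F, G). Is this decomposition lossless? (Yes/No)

Schema1 ∩ Schema2 = {B, G}; its closure under F is {B, G}.
The closure covers neither Schema1 nor Schema2 entirely; the join is not lossless.

No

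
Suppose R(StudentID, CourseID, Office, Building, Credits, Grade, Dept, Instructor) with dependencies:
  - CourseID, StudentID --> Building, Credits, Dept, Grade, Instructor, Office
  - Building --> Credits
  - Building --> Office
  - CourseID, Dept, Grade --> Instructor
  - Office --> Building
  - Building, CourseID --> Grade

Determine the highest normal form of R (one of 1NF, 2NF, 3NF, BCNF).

Candidate key: {CourseID, StudentID}. Prime attributes: {CourseID, StudentID}.
Building --> Credits: {Building}⁺ = {Building, Credits, Office}, which is not all of the attributes, so the left side is not a superkey — BCNF is violated.
Building --> Credits determines the non-prime attribute {Credits} from a non-superkey — 3NF is violated.
No proper subset of a key has a non-prime attribute in its closure, so there is no partial dependency; 2NF holds.

2NF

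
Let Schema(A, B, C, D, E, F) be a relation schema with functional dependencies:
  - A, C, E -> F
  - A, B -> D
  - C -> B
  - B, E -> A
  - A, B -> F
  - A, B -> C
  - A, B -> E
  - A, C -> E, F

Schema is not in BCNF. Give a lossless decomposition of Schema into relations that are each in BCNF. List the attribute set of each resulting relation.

{A, C, D, E, F}; {B, C}

Candidate keys of the original relation: {A, B}, {A, C}, {B, E}, {C, E}.
Within {A, B, C, D, E, F}: {C}⁺ ∩ {A, B, C, D, E, F} = {B, C}, not the whole set, so C -> B violates BCNF; decompose into {B, C} and {A, C, D, E, F}.
{B, C} has no BCNF violation.
{A, C, D, E, F} has no BCNF violation.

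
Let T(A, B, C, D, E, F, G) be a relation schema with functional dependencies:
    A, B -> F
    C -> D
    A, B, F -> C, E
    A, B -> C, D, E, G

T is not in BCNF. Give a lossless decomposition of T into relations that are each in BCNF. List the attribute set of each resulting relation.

{A, B, C, E, F, G}; {C, D}

Candidate key of the original relation: {A, B}.
{A, B, C, D, E, F, G}: {C} determines {C, D} here but is not a superkey — split on C -> D, giving {C, D} and {A, B, C, E, F, G}.
{C, D}: every determinant is a superkey — BCNF.
{A, B, C, E, F, G}: every determinant is a superkey — BCNF.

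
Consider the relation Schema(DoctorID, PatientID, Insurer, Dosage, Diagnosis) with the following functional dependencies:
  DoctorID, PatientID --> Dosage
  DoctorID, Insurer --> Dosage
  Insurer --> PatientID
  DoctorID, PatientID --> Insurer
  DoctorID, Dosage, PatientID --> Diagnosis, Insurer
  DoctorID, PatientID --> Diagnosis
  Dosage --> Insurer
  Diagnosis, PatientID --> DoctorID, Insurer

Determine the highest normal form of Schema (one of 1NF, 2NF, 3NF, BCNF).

Candidate keys: {Diagnosis, Dosage}, {Diagnosis, Insurer}, {Diagnosis, PatientID}, {DoctorID, Dosage}, {DoctorID, Insurer}, {DoctorID, PatientID}. Prime attributes: {Diagnosis, DoctorID, Dosage, Insurer, PatientID}.
For Insurer --> PatientID we have {Insurer}⁺ = {Insurer, PatientID}; {Insurer} is not a superkey, so BCNF fails.
Since {PatientID} ⊆ prime attributes and every other non-superkey FD also has a prime right side, the schema is in 3NF.

3NF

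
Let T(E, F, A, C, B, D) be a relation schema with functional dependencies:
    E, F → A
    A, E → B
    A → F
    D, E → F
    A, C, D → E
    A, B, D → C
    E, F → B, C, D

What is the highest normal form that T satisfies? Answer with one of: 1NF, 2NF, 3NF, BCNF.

Candidate keys: {A, B, D}, {A, C, D}, {A, E}, {D, E}, {E, F}. Prime attributes: {A, B, C, D, E, F}.
For A → F we have {A}⁺ = {A, F}; {A} is not a superkey, so BCNF fails.
Its right-hand attributes {F} are all prime, as are those of every other non-superkey FD — the relation is in 3NF.

3NF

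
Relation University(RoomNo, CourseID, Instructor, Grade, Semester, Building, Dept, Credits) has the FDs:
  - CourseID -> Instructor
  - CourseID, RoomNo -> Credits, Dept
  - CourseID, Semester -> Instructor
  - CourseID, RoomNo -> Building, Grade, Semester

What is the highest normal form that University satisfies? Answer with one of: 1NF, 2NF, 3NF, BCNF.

1NF

Candidate key: {CourseID, RoomNo}. Prime attributes: {CourseID, RoomNo}.
CourseID -> Instructor breaks BCNF: {CourseID}⁺ = {CourseID, Instructor}, so {CourseID} is not a superkey.
CourseID -> Instructor has non-prime {Instructor} on the right and a non-superkey on the left, so 3NF fails.
Since {CourseID} ⊂ {CourseID, RoomNo} and {CourseID}⁺ ⊇ {Instructor} with {Instructor} non-prime, there is a partial dependency; 2NF fails.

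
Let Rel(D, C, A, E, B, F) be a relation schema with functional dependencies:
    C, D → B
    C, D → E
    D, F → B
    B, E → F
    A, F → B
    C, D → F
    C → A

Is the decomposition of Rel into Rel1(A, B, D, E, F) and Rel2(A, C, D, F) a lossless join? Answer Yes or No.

No

Common attributes: {A, D, F}; their closure is {A, B, D, F}.
Neither Rel1 nor Rel2 is contained in that closure, so the decomposition is lossy.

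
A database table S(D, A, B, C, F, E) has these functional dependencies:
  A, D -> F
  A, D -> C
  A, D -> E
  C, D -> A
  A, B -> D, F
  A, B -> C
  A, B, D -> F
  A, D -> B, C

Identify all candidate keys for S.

{A, B}, {A, D}, {C, D}

Closure of {A, B} is {A, B, C, D, E, F}, the whole schema; {A, B} is a candidate key.
Closure of {A, D} is {A, B, C, D, E, F}, the whole schema; {A, D} is a candidate key.
Closure of {C, D} is {A, B, C, D, E, F}, the whole schema; {C, D} is a candidate key.
No proper subset of any of these is a key, and no other minimal superkey exists.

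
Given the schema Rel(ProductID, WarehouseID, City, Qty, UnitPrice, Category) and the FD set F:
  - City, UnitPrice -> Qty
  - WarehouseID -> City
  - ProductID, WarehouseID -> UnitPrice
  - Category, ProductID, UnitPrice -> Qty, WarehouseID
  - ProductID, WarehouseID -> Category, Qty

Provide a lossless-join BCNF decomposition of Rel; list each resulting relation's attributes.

{Category, ProductID, UnitPrice, WarehouseID}; {City, Qty, UnitPrice}; {City, WarehouseID}

Candidate keys of the original relation: {Category, ProductID, UnitPrice}, {ProductID, WarehouseID}.
In {Category, City, ProductID, Qty, UnitPrice, WarehouseID}, {City, UnitPrice} is not a superkey ({City, UnitPrice}⁺ restricted to this set is {City, Qty, UnitPrice}), so split on City, UnitPrice -> Qty into {City, Qty, UnitPrice} and {Category, City, ProductID, UnitPrice, WarehouseID}.
{City, Qty, UnitPrice} has no BCNF violation.
In {Category, City, ProductID, UnitPrice, WarehouseID}, {WarehouseID} is not a superkey ({WarehouseID}⁺ restricted to this set is {City, WarehouseID}), so split on WarehouseID -> City into {City, WarehouseID} and {Category, ProductID, UnitPrice, WarehouseID}.
{City, WarehouseID} has no BCNF violation.
{Category, ProductID, UnitPrice, WarehouseID} has no BCNF violation.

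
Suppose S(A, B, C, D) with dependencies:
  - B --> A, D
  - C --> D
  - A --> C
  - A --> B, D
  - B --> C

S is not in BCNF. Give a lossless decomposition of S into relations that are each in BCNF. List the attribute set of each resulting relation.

Candidate keys of the original relation: {A}, {B}.
Within {A, B, C, D}: {C}⁺ ∩ {A, B, C, D} = {C, D}, not the whole set, so C --> D violates BCNF; decompose into {C, D} and {A, B, C}.
{C, D} is in BCNF.
{A, B, C} is in BCNF.

{A, B, C}; {C, D}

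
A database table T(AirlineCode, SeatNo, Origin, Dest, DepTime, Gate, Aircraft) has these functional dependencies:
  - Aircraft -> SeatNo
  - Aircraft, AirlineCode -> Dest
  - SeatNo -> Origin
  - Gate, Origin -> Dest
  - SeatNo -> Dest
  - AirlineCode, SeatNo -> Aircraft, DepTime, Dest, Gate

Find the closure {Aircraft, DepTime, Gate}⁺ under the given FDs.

{Aircraft, DepTime, Dest, Gate, Origin, SeatNo}

Start with {Aircraft, DepTime, Gate}.
Aircraft -> SeatNo applies; add {SeatNo} → now {Aircraft, DepTime, Gate, SeatNo}.
SeatNo -> Origin applies; add {Origin} → now {Aircraft, DepTime, Gate, Origin, SeatNo}.
Gate, Origin -> Dest applies; add {Dest} → now {Aircraft, DepTime, Dest, Gate, Origin, SeatNo}.
No further FD applies.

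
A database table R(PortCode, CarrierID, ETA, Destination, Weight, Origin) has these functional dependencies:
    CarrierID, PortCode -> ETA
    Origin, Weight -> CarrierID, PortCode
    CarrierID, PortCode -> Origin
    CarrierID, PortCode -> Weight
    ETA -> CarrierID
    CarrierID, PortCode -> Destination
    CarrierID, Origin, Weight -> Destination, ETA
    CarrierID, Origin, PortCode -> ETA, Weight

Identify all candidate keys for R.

{CarrierID, PortCode} is a candidate key since {CarrierID, PortCode}⁺ = {CarrierID, Destination, ETA, Origin, PortCode, Weight} covers every attribute.
{ETA, PortCode} is a candidate key since {ETA, PortCode}⁺ = {CarrierID, Destination, ETA, Origin, PortCode, Weight} covers every attribute.
{Origin, Weight} is a candidate key since {Origin, Weight}⁺ = {CarrierID, Destination, ETA, Origin, PortCode, Weight} covers every attribute.
These are minimal and exhaustive — every other superkey contains one of them.

{CarrierID, PortCode}, {ETA, PortCode}, {Origin, Weight}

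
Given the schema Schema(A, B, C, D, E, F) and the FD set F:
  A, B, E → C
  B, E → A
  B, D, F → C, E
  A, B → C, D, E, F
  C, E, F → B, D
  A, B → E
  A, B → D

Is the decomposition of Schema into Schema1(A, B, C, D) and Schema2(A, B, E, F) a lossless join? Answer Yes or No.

Schema1 ∩ Schema2 = {A, B}; its closure under F is {A, B, C, D, E, F}.
Since Schema1 ⊆ {A, B, C, D, E, F}, the intersection is a superkey of Schema1; the decomposition is lossless.

Yes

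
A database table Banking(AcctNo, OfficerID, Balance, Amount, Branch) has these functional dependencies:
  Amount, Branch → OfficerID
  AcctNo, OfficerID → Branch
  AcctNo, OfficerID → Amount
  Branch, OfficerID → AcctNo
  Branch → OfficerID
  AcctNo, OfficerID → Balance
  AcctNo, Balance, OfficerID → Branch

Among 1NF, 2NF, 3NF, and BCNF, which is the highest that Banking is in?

BCNF

Candidate keys: {AcctNo, OfficerID}, {Branch}. Prime attributes: {AcctNo, Branch, OfficerID}.
Every FD has a superkey on the left, so the relation is in BCNF.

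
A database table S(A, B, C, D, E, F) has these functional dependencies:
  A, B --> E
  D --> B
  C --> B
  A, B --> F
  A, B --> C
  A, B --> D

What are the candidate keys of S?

{A, B}, {A, C}, {A, D}

Attributes never on any right-hand side: {A} — every candidate key must contain it.
{A, B}⁺ = {A, B, C, D, E, F}, which is every attribute, so {A, B} is a candidate key.
{A, C}⁺ = {A, B, C, D, E, F}, which is every attribute, so {A, C} is a candidate key.
{A, D}⁺ = {A, B, C, D, E, F}, which is every attribute, so {A, D} is a candidate key.
Any other superkey properly contains one of these, so there are no further candidate keys.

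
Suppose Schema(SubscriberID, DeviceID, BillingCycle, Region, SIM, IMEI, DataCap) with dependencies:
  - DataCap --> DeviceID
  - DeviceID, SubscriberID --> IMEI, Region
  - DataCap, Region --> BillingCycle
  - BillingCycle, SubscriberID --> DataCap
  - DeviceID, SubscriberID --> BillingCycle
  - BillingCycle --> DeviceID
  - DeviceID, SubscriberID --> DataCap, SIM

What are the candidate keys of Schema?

{BillingCycle, SubscriberID}, {DataCap, SubscriberID}, {DeviceID, SubscriberID}

Attributes never on any right-hand side: {SubscriberID} — every candidate key must contain it.
{BillingCycle, SubscriberID}⁺ = {BillingCycle, DataCap, DeviceID, IMEI, Region, SIM, SubscriberID} — all of the relation — so {BillingCycle, SubscriberID} is a candidate key.
{DataCap, SubscriberID}⁺ = {BillingCycle, DataCap, DeviceID, IMEI, Region, SIM, SubscriberID} — all of the relation — so {DataCap, SubscriberID} is a candidate key.
{DeviceID, SubscriberID}⁺ = {BillingCycle, DataCap, DeviceID, IMEI, Region, SIM, SubscriberID} — all of the relation — so {DeviceID, SubscriberID} is a candidate key.
These are minimal and exhaustive — every other superkey contains one of them.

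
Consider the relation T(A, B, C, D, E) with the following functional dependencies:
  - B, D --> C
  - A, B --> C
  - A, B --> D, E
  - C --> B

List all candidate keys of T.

{A, B}, {A, C}

Attributes never on any right-hand side: {A} — every candidate key must contain it.
{A, B} is a candidate key since {A, B}⁺ = {A, B, C, D, E} covers every attribute.
{A, C} is a candidate key since {A, C}⁺ = {A, B, C, D, E} covers every attribute.
No proper subset of any of these is a key, and no other minimal superkey exists.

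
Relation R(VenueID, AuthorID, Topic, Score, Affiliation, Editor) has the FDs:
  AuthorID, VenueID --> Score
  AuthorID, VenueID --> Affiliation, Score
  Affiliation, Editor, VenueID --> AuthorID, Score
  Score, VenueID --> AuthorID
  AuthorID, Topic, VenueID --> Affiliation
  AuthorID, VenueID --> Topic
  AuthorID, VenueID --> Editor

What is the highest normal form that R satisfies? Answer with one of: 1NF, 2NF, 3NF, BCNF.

Candidate keys: {Affiliation, Editor, VenueID}, {AuthorID, VenueID}, {Score, VenueID}. Prime attributes: {Affiliation, AuthorID, Editor, Score, VenueID}.
Each dependency's left side is a superkey — BCNF holds.

BCNF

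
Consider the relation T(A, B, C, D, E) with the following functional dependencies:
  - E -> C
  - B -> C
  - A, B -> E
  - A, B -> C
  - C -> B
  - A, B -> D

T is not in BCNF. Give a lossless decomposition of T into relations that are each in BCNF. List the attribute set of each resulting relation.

{A, D, E}; {B, C}; {B, E}

Candidate keys of the original relation: {A, B}, {A, C}, {A, E}.
Within {A, B, C, D, E}: {E}⁺ ∩ {A, B, C, D, E} = {B, C, E}, not the whole set, so E -> B, C violates BCNF; decompose into {B, C, E} and {A, D, E}.
Within {B, C, E}: {B}⁺ ∩ {B, C, E} = {B, C}, not the whole set, so B -> C violates BCNF; decompose into {B, C} and {B, E}.
{B, C}: every determinant is a superkey — BCNF.
{B, E}: every determinant is a superkey — BCNF.
{A, D, E}: every determinant is a superkey — BCNF.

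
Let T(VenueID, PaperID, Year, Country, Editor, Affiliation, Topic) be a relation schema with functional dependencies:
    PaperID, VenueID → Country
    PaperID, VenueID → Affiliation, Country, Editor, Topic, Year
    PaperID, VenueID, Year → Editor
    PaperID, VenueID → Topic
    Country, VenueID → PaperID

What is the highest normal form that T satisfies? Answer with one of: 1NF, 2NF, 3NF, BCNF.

BCNF

Candidate keys: {Country, VenueID}, {PaperID, VenueID}. Prime attributes: {Country, PaperID, VenueID}.
Each dependency's left side is a superkey — BCNF holds.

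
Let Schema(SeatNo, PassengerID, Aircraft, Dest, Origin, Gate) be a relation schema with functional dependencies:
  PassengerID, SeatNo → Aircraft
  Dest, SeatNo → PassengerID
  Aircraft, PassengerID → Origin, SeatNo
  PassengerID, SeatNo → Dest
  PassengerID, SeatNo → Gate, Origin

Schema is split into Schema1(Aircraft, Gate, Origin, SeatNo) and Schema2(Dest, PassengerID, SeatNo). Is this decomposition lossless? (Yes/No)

No

The shared attributes are {SeatNo} and {SeatNo}⁺ = {SeatNo}.
The closure covers neither Schema1 nor Schema2 entirely; the join is not lossless.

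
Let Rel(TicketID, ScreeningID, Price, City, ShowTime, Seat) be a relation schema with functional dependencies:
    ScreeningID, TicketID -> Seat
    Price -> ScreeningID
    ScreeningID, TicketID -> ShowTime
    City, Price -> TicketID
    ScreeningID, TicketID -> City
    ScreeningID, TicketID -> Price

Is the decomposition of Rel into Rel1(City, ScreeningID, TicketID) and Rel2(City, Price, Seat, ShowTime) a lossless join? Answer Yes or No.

Rel1 ∩ Rel2 = {City}; its closure under F is {City}.
Rel1 ⊄ {City} and Rel2 ⊄ {City}, so the split is lossy.

No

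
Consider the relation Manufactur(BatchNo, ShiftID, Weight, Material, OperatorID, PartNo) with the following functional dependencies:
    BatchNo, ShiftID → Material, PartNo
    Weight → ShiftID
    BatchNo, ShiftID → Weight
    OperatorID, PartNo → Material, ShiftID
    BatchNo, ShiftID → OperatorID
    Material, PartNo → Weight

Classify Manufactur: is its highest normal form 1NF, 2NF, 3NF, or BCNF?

3NF

Candidate keys: {BatchNo, Material, PartNo}, {BatchNo, OperatorID, PartNo}, {BatchNo, ShiftID}, {BatchNo, Weight}. Prime attributes: {BatchNo, Material, OperatorID, PartNo, ShiftID, Weight}.
Weight → ShiftID: {Weight}⁺ = {ShiftID, Weight}, which is not all of the attributes, so the left side is not a superkey — BCNF is violated.
Its right-hand attributes {ShiftID} are all prime, as are those of every other non-superkey FD — the relation is in 3NF.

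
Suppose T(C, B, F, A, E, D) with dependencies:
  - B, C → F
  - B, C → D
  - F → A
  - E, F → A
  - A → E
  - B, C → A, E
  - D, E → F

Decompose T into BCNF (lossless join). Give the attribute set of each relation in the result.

{A, E}; {A, F}; {B, C, D, F}

Candidate key of the original relation: {B, C}.
{A, B, C, D, E, F}: {F} determines {A, E, F} here but is not a superkey — split on F → A, E, giving {A, E, F} and {B, C, D, F}.
{A, E, F}: {A} determines {A, E} here but is not a superkey — split on A → E, giving {A, E} and {A, F}.
{A, E} is in BCNF.
{A, F} is in BCNF.
{B, C, D, F} is in BCNF.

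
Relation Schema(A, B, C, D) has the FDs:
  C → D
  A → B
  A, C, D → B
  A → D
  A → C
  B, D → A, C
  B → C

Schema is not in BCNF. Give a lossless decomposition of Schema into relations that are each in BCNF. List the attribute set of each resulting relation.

Candidate keys of the original relation: {A}, {B}.
In {A, B, C, D}, {C} is not a superkey ({C}⁺ restricted to this set is {C, D}), so split on C → D into {C, D} and {A, B, C}.
{C, D} is in BCNF.
{A, B, C} is in BCNF.

{A, B, C}; {C, D}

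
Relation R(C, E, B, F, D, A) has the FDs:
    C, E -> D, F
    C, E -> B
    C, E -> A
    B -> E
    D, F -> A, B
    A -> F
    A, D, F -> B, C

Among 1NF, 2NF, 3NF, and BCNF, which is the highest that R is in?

3NF

Candidate keys: {A, D}, {B, C}, {C, E}, {D, F}. Prime attributes: {A, B, C, D, E, F}.
B -> E breaks BCNF: {B}⁺ = {B, E}, so {B} is not a superkey.
Since {E} ⊆ prime attributes and every other non-superkey FD also has a prime right side, the schema is in 3NF.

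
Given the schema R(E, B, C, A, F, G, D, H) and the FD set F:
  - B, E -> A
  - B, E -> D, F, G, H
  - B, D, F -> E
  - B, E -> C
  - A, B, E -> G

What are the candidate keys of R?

{B, D, F}, {B, E}

No FD produces {B}, so it must be in every candidate key.
{B, E}⁺ = {A, B, C, D, E, F, G, H} — all of the relation — so {B, E} is a candidate key.
{B, D, F}⁺ = {A, B, C, D, E, F, G, H} — all of the relation — so {B, D, F} is a candidate key.
No proper subset of any of these is a key, and no other minimal superkey exists.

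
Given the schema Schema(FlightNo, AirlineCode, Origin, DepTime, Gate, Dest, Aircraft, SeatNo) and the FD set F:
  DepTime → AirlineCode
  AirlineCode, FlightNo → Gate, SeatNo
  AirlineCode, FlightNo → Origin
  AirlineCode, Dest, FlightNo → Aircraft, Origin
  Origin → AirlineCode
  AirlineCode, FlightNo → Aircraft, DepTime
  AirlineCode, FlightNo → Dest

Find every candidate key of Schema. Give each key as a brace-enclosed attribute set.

{AirlineCode, FlightNo}, {DepTime, FlightNo}, {FlightNo, Origin}

{FlightNo} never appears on the right of any FD, so every key must include it.
{AirlineCode, FlightNo}⁺ = {Aircraft, AirlineCode, DepTime, Dest, FlightNo, Gate, Origin, SeatNo} — all of the relation — so {AirlineCode, FlightNo} is a candidate key.
{DepTime, FlightNo}⁺ = {Aircraft, AirlineCode, DepTime, Dest, FlightNo, Gate, Origin, SeatNo} — all of the relation — so {DepTime, FlightNo} is a candidate key.
{FlightNo, Origin}⁺ = {Aircraft, AirlineCode, DepTime, Dest, FlightNo, Gate, Origin, SeatNo} — all of the relation — so {FlightNo, Origin} is a candidate key.
These are minimal and exhaustive — every other superkey contains one of them.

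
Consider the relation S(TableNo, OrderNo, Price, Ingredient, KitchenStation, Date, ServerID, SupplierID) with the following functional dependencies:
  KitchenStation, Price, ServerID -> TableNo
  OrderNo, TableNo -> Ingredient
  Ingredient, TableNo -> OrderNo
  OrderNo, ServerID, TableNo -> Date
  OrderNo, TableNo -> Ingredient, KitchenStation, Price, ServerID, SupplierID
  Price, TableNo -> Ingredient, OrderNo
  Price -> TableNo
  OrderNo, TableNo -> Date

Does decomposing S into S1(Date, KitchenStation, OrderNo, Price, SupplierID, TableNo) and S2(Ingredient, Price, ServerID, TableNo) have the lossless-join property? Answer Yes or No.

The shared attributes are {Price, TableNo} and {Price, TableNo}⁺ = {Date, Ingredient, KitchenStation, OrderNo, Price, ServerID, SupplierID, TableNo}.
S1 is contained in that closure, so S1 ∩ S2 -> S1 holds and the join is lossless.

Yes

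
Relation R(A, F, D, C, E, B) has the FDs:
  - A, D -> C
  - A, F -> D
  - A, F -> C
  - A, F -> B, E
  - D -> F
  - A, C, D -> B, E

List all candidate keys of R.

Attributes never on any right-hand side: {A} — every candidate key must contain it.
Closure of {A, D} is {A, B, C, D, E, F}, the whole schema; {A, D} is a candidate key.
Closure of {A, F} is {A, B, C, D, E, F}, the whole schema; {A, F} is a candidate key.
No proper subset of any of these is a key, and no other minimal superkey exists.

{A, D}, {A, F}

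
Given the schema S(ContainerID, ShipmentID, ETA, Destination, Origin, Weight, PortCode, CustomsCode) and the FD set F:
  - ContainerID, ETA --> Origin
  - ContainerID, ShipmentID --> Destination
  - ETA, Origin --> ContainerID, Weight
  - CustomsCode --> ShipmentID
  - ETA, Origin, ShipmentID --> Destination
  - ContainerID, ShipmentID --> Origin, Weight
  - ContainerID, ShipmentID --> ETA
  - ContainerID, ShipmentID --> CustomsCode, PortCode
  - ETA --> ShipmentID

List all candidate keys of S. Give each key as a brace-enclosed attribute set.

{ContainerID, CustomsCode}, {ContainerID, ETA}, {ContainerID, ShipmentID}, {ETA, Origin}

{ContainerID, CustomsCode}⁺ = {ContainerID, CustomsCode, Destination, ETA, Origin, PortCode, ShipmentID, Weight} — all of the relation — so {ContainerID, CustomsCode} is a candidate key.
{ContainerID, ETA}⁺ = {ContainerID, CustomsCode, Destination, ETA, Origin, PortCode, ShipmentID, Weight} — all of the relation — so {ContainerID, ETA} is a candidate key.
{ContainerID, ShipmentID}⁺ = {ContainerID, CustomsCode, Destination, ETA, Origin, PortCode, ShipmentID, Weight} — all of the relation — so {ContainerID, ShipmentID} is a candidate key.
{ETA, Origin}⁺ = {ContainerID, CustomsCode, Destination, ETA, Origin, PortCode, ShipmentID, Weight} — all of the relation — so {ETA, Origin} is a candidate key.
Any other superkey properly contains one of these, so there are no further candidate keys.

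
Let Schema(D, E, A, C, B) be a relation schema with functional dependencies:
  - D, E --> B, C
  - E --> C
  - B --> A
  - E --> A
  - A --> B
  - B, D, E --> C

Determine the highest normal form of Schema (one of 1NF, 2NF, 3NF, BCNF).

Candidate key: {D, E}. Prime attributes: {D, E}.
E --> C: {E}⁺ = {A, B, C, E}, which is not all of the attributes, so the left side is not a superkey — BCNF is violated.
E --> C has non-prime {C} on the right and a non-superkey on the left, so 3NF fails.
{E} is a proper subset of the key {D, E}, and {E}⁺ contains the non-prime attributes {A, B, C} — a partial dependency, so 2NF is violated.

1NF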